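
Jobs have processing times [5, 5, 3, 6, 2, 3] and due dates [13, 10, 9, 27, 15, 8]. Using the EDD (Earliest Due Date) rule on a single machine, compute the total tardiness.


Sort by due date (EDD order): [(3, 8), (3, 9), (5, 10), (5, 13), (2, 15), (6, 27)]
Compute completion times and tardiness:
  Job 1: p=3, d=8, C=3, tardiness=max(0,3-8)=0
  Job 2: p=3, d=9, C=6, tardiness=max(0,6-9)=0
  Job 3: p=5, d=10, C=11, tardiness=max(0,11-10)=1
  Job 4: p=5, d=13, C=16, tardiness=max(0,16-13)=3
  Job 5: p=2, d=15, C=18, tardiness=max(0,18-15)=3
  Job 6: p=6, d=27, C=24, tardiness=max(0,24-27)=0
Total tardiness = 7

7


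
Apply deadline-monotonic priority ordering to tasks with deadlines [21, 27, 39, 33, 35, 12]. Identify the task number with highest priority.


Sort tasks by relative deadline (ascending):
  Task 6: deadline = 12
  Task 1: deadline = 21
  Task 2: deadline = 27
  Task 4: deadline = 33
  Task 5: deadline = 35
  Task 3: deadline = 39
Priority order (highest first): [6, 1, 2, 4, 5, 3]
Highest priority task = 6

6


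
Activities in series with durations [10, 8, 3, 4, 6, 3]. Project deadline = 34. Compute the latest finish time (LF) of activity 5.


LF(activity 5) = deadline - sum of successor durations
Successors: activities 6 through 6 with durations [3]
Sum of successor durations = 3
LF = 34 - 3 = 31

31


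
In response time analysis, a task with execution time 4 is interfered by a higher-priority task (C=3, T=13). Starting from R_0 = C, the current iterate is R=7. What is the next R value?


R_next = C + ceil(R_prev / T_hp) * C_hp
ceil(7 / 13) = ceil(0.5385) = 1
Interference = 1 * 3 = 3
R_next = 4 + 3 = 7
R_next = R_prev, so the iteration has converged (response time = 7).

7


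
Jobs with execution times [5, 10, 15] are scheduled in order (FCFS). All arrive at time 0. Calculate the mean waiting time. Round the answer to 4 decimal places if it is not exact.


FCFS order (as given): [5, 10, 15]
Waiting times:
  Job 1: wait = 0
  Job 2: wait = 5
  Job 3: wait = 15
Sum of waiting times = 20
Average waiting time = 20/3 = 6.6667

6.6667


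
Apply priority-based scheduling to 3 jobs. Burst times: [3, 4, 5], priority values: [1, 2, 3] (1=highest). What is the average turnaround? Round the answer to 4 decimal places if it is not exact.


Sort by priority (ascending = highest first):
Order: [(1, 3), (2, 4), (3, 5)]
Completion times:
  Priority 1, burst=3, C=3
  Priority 2, burst=4, C=7
  Priority 3, burst=5, C=12
Average turnaround = 22/3 = 7.3333

7.3333


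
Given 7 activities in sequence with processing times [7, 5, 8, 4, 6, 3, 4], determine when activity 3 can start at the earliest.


Activity 3 starts after activities 1 through 2 complete.
Predecessor durations: [7, 5]
ES = 7 + 5 = 12

12


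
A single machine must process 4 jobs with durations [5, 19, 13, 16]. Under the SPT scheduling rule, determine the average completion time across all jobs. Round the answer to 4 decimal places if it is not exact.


Sort jobs by processing time (SPT order): [5, 13, 16, 19]
Compute completion times sequentially:
  Job 1: processing = 5, completes at 5
  Job 2: processing = 13, completes at 18
  Job 3: processing = 16, completes at 34
  Job 4: processing = 19, completes at 53
Sum of completion times = 110
Average completion time = 110/4 = 27.5

27.5


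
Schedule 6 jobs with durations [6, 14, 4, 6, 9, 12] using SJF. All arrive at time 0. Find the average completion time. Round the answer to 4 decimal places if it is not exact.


SJF order (ascending): [4, 6, 6, 9, 12, 14]
Completion times:
  Job 1: burst=4, C=4
  Job 2: burst=6, C=10
  Job 3: burst=6, C=16
  Job 4: burst=9, C=25
  Job 5: burst=12, C=37
  Job 6: burst=14, C=51
Average completion = 143/6 = 23.8333

23.8333


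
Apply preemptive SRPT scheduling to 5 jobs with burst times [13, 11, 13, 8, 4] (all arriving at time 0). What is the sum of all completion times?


Since all jobs arrive at t=0, SRPT equals SPT ordering.
SPT order: [4, 8, 11, 13, 13]
Completion times:
  Job 1: p=4, C=4
  Job 2: p=8, C=12
  Job 3: p=11, C=23
  Job 4: p=13, C=36
  Job 5: p=13, C=49
Total completion time = 4 + 12 + 23 + 36 + 49 = 124

124


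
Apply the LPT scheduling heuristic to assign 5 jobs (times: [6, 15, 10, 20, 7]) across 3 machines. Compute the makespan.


Sort jobs in decreasing order (LPT): [20, 15, 10, 7, 6]
Assign each job to the least loaded machine:
  Machine 1: jobs [20], load = 20
  Machine 2: jobs [15, 6], load = 21
  Machine 3: jobs [10, 7], load = 17
Makespan = max load = 21

21


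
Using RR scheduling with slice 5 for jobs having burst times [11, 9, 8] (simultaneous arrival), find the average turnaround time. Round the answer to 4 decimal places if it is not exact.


Time quantum = 5
Execution trace:
  J1 runs 5 units, time = 5
  J2 runs 5 units, time = 10
  J3 runs 5 units, time = 15
  J1 runs 5 units, time = 20
  J2 runs 4 units, time = 24
  J3 runs 3 units, time = 27
  J1 runs 1 units, time = 28
Finish times: [28, 24, 27]
Average turnaround = 79/3 = 26.3333

26.3333


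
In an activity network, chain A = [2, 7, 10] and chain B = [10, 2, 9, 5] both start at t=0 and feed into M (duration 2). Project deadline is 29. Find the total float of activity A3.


Forward pass: ES(A3) = sum of predecessors on chain A = 9
EF = ES + duration = 9 + 10 = 19
Backward pass: LF(M) = deadline = 29; LS(M) = 29 - 2 = 27
LF(A3) = LS(M) - sum(successors on chain A) = 27 - 0 = 27
LS = LF - duration = 27 - 10 = 17
Total float = LS - ES = 17 - 9 = 8

8


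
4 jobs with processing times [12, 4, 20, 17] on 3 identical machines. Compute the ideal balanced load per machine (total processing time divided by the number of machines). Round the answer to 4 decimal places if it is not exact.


Total processing time = 12 + 4 + 20 + 17 = 53
Number of machines = 3
Ideal balanced load = 53 / 3 = 17.6667

17.6667


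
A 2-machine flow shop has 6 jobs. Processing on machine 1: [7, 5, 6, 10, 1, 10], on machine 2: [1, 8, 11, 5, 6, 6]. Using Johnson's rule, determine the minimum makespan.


Apply Johnson's rule:
  Group 1 (a <= b): [(5, 1, 6), (2, 5, 8), (3, 6, 11)]
  Group 2 (a > b): [(6, 10, 6), (4, 10, 5), (1, 7, 1)]
Optimal job order: [5, 2, 3, 6, 4, 1]
Schedule:
  Job 5: M1 done at 1, M2 done at 7
  Job 2: M1 done at 6, M2 done at 15
  Job 3: M1 done at 12, M2 done at 26
  Job 6: M1 done at 22, M2 done at 32
  Job 4: M1 done at 32, M2 done at 37
  Job 1: M1 done at 39, M2 done at 40
Makespan = 40

40


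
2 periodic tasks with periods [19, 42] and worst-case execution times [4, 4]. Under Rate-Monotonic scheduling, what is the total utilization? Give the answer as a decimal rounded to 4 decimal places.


Compute individual utilizations (exact fractions):
  Task 1: C/T = 4/19 (approx. 0.2105)
  Task 2: C/T = 4/42 = 2/21 (approx. 0.0952)
Total utilization U = 4/19 + 2/21 = 122/399
Rounded to 4 decimal places: U = 0.3058
RM (Liu & Layland) bound for 2 tasks = 0.828427; compare with U = 122/399 (approx. 0.305764)
U <= bound, so schedulable by RM sufficient condition.

0.3058


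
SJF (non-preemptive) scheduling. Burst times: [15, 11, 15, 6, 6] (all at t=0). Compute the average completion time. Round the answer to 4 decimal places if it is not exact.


SJF order (ascending): [6, 6, 11, 15, 15]
Completion times:
  Job 1: burst=6, C=6
  Job 2: burst=6, C=12
  Job 3: burst=11, C=23
  Job 4: burst=15, C=38
  Job 5: burst=15, C=53
Average completion = 132/5 = 26.4

26.4


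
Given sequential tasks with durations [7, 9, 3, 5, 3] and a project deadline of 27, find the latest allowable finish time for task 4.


LF(activity 4) = deadline - sum of successor durations
Successors: activities 5 through 5 with durations [3]
Sum of successor durations = 3
LF = 27 - 3 = 24

24


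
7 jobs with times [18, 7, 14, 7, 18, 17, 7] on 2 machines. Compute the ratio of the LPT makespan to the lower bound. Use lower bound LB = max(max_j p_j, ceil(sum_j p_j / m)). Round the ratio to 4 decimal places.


LPT order: [18, 18, 17, 14, 7, 7, 7]
Machine loads after assignment: [42, 46]
LPT makespan = 46
Lower bound = max(max_job, ceil(total/2)) = max(18, 44) = 44
Ratio = 46 / 44 = 1.0455

1.0455


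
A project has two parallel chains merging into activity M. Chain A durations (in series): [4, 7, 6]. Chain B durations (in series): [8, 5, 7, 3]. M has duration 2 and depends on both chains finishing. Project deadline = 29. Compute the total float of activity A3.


Forward pass: ES(A3) = sum of predecessors on chain A = 11
EF = ES + duration = 11 + 6 = 17
Backward pass: LF(M) = deadline = 29; LS(M) = 29 - 2 = 27
LF(A3) = LS(M) - sum(successors on chain A) = 27 - 0 = 27
LS = LF - duration = 27 - 6 = 21
Total float = LS - ES = 21 - 11 = 10

10


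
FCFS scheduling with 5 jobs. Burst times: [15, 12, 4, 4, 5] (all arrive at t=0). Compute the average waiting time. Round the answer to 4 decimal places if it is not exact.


FCFS order (as given): [15, 12, 4, 4, 5]
Waiting times:
  Job 1: wait = 0
  Job 2: wait = 15
  Job 3: wait = 27
  Job 4: wait = 31
  Job 5: wait = 35
Sum of waiting times = 108
Average waiting time = 108/5 = 21.6

21.6


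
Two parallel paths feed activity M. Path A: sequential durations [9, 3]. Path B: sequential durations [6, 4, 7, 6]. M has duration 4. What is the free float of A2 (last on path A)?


ES(A2) = sum of predecessors on chain A = 9
EF(A2) = ES + duration = 9 + 3 = 12
Successor of A2 is M. ES(M) = max(sum(A), sum(B)) = max(12, 23) = 23
Free float = ES(successor) - EF(current) = 23 - 12 = 11

11


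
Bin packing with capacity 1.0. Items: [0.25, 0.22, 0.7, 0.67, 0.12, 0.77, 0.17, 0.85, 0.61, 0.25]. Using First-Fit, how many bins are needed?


Place items sequentially using First-Fit:
  Item 0.25 -> new Bin 1
  Item 0.22 -> Bin 1 (now 0.47)
  Item 0.7 -> new Bin 2
  Item 0.67 -> new Bin 3
  Item 0.12 -> Bin 1 (now 0.59)
  Item 0.77 -> new Bin 4
  Item 0.17 -> Bin 1 (now 0.76)
  Item 0.85 -> new Bin 5
  Item 0.61 -> new Bin 6
  Item 0.25 -> Bin 2 (now 0.95)
Total bins used = 6

6


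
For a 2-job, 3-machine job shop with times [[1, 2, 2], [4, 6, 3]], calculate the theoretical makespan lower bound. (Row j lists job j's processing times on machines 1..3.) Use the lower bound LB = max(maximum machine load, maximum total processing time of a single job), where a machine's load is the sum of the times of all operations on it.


Machine loads:
  Machine 1: 1 + 4 = 5
  Machine 2: 2 + 6 = 8
  Machine 3: 2 + 3 = 5
Max machine load = 8
Job totals:
  Job 1: 5
  Job 2: 13
Max job total = 13
Lower bound = max(8, 13) = 13

13


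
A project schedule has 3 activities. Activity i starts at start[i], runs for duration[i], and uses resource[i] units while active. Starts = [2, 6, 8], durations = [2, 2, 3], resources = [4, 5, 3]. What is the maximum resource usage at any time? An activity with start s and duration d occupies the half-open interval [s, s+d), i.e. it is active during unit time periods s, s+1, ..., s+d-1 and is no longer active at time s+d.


Each activity i is active on [start_i, start_i + duration_i).
Compute total resource usage per time slot:
  t=0: active resources = [], total = 0
  t=1: active resources = [], total = 0
  t=2: active resources = [4], total = 4
  t=3: active resources = [4], total = 4
  t=4: active resources = [], total = 0
  t=5: active resources = [], total = 0
  t=6: active resources = [5], total = 5
  t=7: active resources = [5], total = 5
  t=8: active resources = [3], total = 3
  t=9: active resources = [3], total = 3
  t=10: active resources = [3], total = 3
Peak resource demand = 5

5


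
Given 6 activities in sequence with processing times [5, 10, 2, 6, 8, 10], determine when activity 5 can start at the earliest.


Activity 5 starts after activities 1 through 4 complete.
Predecessor durations: [5, 10, 2, 6]
ES = 5 + 10 + 2 + 6 = 23

23


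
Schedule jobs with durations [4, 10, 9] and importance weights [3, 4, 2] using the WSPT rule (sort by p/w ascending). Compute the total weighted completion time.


Compute p/w ratios and sort ascending (WSPT): [(4, 3), (10, 4), (9, 2)]
Compute weighted completion times:
  Job (p=4,w=3): C=4, w*C=3*4=12
  Job (p=10,w=4): C=14, w*C=4*14=56
  Job (p=9,w=2): C=23, w*C=2*23=46
Total weighted completion time = 114

114


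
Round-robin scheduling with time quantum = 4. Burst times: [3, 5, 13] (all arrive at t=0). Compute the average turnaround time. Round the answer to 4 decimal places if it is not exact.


Time quantum = 4
Execution trace:
  J1 runs 3 units, time = 3
  J2 runs 4 units, time = 7
  J3 runs 4 units, time = 11
  J2 runs 1 units, time = 12
  J3 runs 4 units, time = 16
  J3 runs 4 units, time = 20
  J3 runs 1 units, time = 21
Finish times: [3, 12, 21]
Average turnaround = 36/3 = 12.0

12.0


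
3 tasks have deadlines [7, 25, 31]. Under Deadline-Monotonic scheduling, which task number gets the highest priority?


Sort tasks by relative deadline (ascending):
  Task 1: deadline = 7
  Task 2: deadline = 25
  Task 3: deadline = 31
Priority order (highest first): [1, 2, 3]
Highest priority task = 1

1


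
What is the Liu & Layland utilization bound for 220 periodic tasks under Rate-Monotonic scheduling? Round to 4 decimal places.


Compute 2^(1/220) = 1.0031556376
Subtract 1: 1.0031556376 - 1 = 0.0031556376
Multiply by n: 220 * 0.0031556376 = 0.6942402720
Round to 4 dp: 0.6942

0.6942


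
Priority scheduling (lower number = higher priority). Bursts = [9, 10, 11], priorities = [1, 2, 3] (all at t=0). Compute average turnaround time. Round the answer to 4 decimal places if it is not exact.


Sort by priority (ascending = highest first):
Order: [(1, 9), (2, 10), (3, 11)]
Completion times:
  Priority 1, burst=9, C=9
  Priority 2, burst=10, C=19
  Priority 3, burst=11, C=30
Average turnaround = 58/3 = 19.3333

19.3333


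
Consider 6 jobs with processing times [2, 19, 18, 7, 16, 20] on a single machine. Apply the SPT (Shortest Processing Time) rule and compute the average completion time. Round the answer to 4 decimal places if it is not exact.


Sort jobs by processing time (SPT order): [2, 7, 16, 18, 19, 20]
Compute completion times sequentially:
  Job 1: processing = 2, completes at 2
  Job 2: processing = 7, completes at 9
  Job 3: processing = 16, completes at 25
  Job 4: processing = 18, completes at 43
  Job 5: processing = 19, completes at 62
  Job 6: processing = 20, completes at 82
Sum of completion times = 223
Average completion time = 223/6 = 37.1667

37.1667


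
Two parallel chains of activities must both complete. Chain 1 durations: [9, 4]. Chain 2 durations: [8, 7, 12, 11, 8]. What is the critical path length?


Path A total = 9 + 4 = 13
Path B total = 8 + 7 + 12 + 11 + 8 = 46
Critical path = longest path = max(13, 46) = 46

46


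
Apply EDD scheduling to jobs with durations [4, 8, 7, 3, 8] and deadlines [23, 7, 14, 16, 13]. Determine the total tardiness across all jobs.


Sort by due date (EDD order): [(8, 7), (8, 13), (7, 14), (3, 16), (4, 23)]
Compute completion times and tardiness:
  Job 1: p=8, d=7, C=8, tardiness=max(0,8-7)=1
  Job 2: p=8, d=13, C=16, tardiness=max(0,16-13)=3
  Job 3: p=7, d=14, C=23, tardiness=max(0,23-14)=9
  Job 4: p=3, d=16, C=26, tardiness=max(0,26-16)=10
  Job 5: p=4, d=23, C=30, tardiness=max(0,30-23)=7
Total tardiness = 30

30


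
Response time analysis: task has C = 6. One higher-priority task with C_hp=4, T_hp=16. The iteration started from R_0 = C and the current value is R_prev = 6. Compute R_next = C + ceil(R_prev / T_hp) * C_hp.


R_next = C + ceil(R_prev / T_hp) * C_hp
ceil(6 / 16) = ceil(0.375) = 1
Interference = 1 * 4 = 4
R_next = 6 + 4 = 10

10


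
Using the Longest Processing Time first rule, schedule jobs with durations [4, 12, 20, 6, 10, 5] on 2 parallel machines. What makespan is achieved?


Sort jobs in decreasing order (LPT): [20, 12, 10, 6, 5, 4]
Assign each job to the least loaded machine:
  Machine 1: jobs [20, 6, 4], load = 30
  Machine 2: jobs [12, 10, 5], load = 27
Makespan = max load = 30

30


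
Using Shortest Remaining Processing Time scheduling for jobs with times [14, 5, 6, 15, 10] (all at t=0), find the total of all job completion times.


Since all jobs arrive at t=0, SRPT equals SPT ordering.
SPT order: [5, 6, 10, 14, 15]
Completion times:
  Job 1: p=5, C=5
  Job 2: p=6, C=11
  Job 3: p=10, C=21
  Job 4: p=14, C=35
  Job 5: p=15, C=50
Total completion time = 5 + 11 + 21 + 35 + 50 = 122

122


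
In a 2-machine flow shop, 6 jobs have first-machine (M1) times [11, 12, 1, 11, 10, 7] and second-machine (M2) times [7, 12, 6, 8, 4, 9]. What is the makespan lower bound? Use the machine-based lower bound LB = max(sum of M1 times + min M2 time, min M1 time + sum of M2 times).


LB1 = sum(M1 times) + min(M2 times) = 52 + 4 = 56
LB2 = min(M1 times) + sum(M2 times) = 1 + 46 = 47
Lower bound = max(LB1, LB2) = max(56, 47) = 56

56


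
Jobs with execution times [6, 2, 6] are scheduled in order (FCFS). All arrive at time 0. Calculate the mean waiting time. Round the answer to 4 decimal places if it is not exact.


FCFS order (as given): [6, 2, 6]
Waiting times:
  Job 1: wait = 0
  Job 2: wait = 6
  Job 3: wait = 8
Sum of waiting times = 14
Average waiting time = 14/3 = 4.6667

4.6667


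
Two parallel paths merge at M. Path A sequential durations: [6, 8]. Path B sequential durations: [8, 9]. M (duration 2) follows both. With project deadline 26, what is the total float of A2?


Forward pass: ES(A2) = sum of predecessors on chain A = 6
EF = ES + duration = 6 + 8 = 14
Backward pass: LF(M) = deadline = 26; LS(M) = 26 - 2 = 24
LF(A2) = LS(M) - sum(successors on chain A) = 24 - 0 = 24
LS = LF - duration = 24 - 8 = 16
Total float = LS - ES = 16 - 6 = 10

10


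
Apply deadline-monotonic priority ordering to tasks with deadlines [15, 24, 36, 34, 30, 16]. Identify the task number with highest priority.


Sort tasks by relative deadline (ascending):
  Task 1: deadline = 15
  Task 6: deadline = 16
  Task 2: deadline = 24
  Task 5: deadline = 30
  Task 4: deadline = 34
  Task 3: deadline = 36
Priority order (highest first): [1, 6, 2, 5, 4, 3]
Highest priority task = 1

1


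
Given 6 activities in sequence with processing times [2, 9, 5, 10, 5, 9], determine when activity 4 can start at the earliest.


Activity 4 starts after activities 1 through 3 complete.
Predecessor durations: [2, 9, 5]
ES = 2 + 9 + 5 = 16

16


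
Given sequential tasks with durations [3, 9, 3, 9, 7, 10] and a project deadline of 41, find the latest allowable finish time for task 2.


LF(activity 2) = deadline - sum of successor durations
Successors: activities 3 through 6 with durations [3, 9, 7, 10]
Sum of successor durations = 29
LF = 41 - 29 = 12

12


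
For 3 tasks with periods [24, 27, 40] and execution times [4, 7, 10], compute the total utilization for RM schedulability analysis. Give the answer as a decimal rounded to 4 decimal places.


Compute individual utilizations (exact fractions):
  Task 1: C/T = 4/24 = 1/6 (approx. 0.1667)
  Task 2: C/T = 7/27 (approx. 0.2593)
  Task 3: C/T = 10/40 = 1/4 (approx. 0.25)
Total utilization U = 1/6 + 7/27 + 1/4 = 73/108
Rounded to 4 decimal places: U = 0.6759
RM (Liu & Layland) bound for 3 tasks = 0.779763; compare with U = 73/108 (approx. 0.675926)
U <= bound, so schedulable by RM sufficient condition.

0.6759


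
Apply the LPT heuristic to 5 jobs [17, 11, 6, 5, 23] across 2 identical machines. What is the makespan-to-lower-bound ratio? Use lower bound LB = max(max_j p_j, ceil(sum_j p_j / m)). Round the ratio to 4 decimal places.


LPT order: [23, 17, 11, 6, 5]
Machine loads after assignment: [29, 33]
LPT makespan = 33
Lower bound = max(max_job, ceil(total/2)) = max(23, 31) = 31
Ratio = 33 / 31 = 1.0645

1.0645


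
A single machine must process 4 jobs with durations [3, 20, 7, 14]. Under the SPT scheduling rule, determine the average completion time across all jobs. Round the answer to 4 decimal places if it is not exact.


Sort jobs by processing time (SPT order): [3, 7, 14, 20]
Compute completion times sequentially:
  Job 1: processing = 3, completes at 3
  Job 2: processing = 7, completes at 10
  Job 3: processing = 14, completes at 24
  Job 4: processing = 20, completes at 44
Sum of completion times = 81
Average completion time = 81/4 = 20.25

20.25


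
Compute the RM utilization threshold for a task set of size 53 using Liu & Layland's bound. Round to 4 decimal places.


Compute 2^(1/53) = 1.0131641430
Subtract 1: 1.0131641430 - 1 = 0.0131641430
Multiply by n: 53 * 0.0131641430 = 0.6976995790
Round to 4 dp: 0.6977

0.6977


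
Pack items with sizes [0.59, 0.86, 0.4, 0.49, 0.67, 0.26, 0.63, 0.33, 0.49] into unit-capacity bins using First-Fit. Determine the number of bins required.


Place items sequentially using First-Fit:
  Item 0.59 -> new Bin 1
  Item 0.86 -> new Bin 2
  Item 0.4 -> Bin 1 (now 0.99)
  Item 0.49 -> new Bin 3
  Item 0.67 -> new Bin 4
  Item 0.26 -> Bin 3 (now 0.75)
  Item 0.63 -> new Bin 5
  Item 0.33 -> Bin 4 (now 1.0)
  Item 0.49 -> new Bin 6
Total bins used = 6

6


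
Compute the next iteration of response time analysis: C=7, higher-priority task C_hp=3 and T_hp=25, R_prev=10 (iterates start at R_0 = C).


R_next = C + ceil(R_prev / T_hp) * C_hp
ceil(10 / 25) = ceil(0.4) = 1
Interference = 1 * 3 = 3
R_next = 7 + 3 = 10
R_next = R_prev, so the iteration has converged (response time = 10).

10


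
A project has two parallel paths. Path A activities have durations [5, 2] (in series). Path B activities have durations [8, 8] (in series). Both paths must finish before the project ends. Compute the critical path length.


Path A total = 5 + 2 = 7
Path B total = 8 + 8 = 16
Critical path = longest path = max(7, 16) = 16

16


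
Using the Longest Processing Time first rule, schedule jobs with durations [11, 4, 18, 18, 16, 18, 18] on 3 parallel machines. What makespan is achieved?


Sort jobs in decreasing order (LPT): [18, 18, 18, 18, 16, 11, 4]
Assign each job to the least loaded machine:
  Machine 1: jobs [18, 18], load = 36
  Machine 2: jobs [18, 16], load = 34
  Machine 3: jobs [18, 11, 4], load = 33
Makespan = max load = 36

36


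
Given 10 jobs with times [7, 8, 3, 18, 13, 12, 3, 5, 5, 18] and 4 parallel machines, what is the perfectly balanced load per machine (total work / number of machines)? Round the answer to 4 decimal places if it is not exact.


Total processing time = 7 + 8 + 3 + 18 + 13 + 12 + 3 + 5 + 5 + 18 = 92
Number of machines = 4
Ideal balanced load = 92 / 4 = 23.0

23.0


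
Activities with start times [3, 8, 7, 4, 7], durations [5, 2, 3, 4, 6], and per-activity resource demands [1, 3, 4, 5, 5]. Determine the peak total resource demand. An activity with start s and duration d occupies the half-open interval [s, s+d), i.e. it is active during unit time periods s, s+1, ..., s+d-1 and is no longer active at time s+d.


Each activity i is active on [start_i, start_i + duration_i).
Compute total resource usage per time slot:
  t=0: active resources = [], total = 0
  t=1: active resources = [], total = 0
  t=2: active resources = [], total = 0
  t=3: active resources = [1], total = 1
  t=4: active resources = [1, 5], total = 6
  t=5: active resources = [1, 5], total = 6
  t=6: active resources = [1, 5], total = 6
  t=7: active resources = [1, 4, 5, 5], total = 15
  t=8: active resources = [3, 4, 5], total = 12
  t=9: active resources = [3, 4, 5], total = 12
  t=10: active resources = [5], total = 5
  t=11: active resources = [5], total = 5
  t=12: active resources = [5], total = 5
Peak resource demand = 15

15


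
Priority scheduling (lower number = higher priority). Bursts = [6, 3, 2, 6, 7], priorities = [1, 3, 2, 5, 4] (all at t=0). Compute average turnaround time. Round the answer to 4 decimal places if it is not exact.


Sort by priority (ascending = highest first):
Order: [(1, 6), (2, 2), (3, 3), (4, 7), (5, 6)]
Completion times:
  Priority 1, burst=6, C=6
  Priority 2, burst=2, C=8
  Priority 3, burst=3, C=11
  Priority 4, burst=7, C=18
  Priority 5, burst=6, C=24
Average turnaround = 67/5 = 13.4

13.4


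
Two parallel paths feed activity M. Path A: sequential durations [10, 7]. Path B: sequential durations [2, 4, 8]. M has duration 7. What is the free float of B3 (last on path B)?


ES(B3) = sum of predecessors on chain B = 6
EF(B3) = ES + duration = 6 + 8 = 14
Successor of B3 is M. ES(M) = max(sum(A), sum(B)) = max(17, 14) = 17
Free float = ES(successor) - EF(current) = 17 - 14 = 3

3


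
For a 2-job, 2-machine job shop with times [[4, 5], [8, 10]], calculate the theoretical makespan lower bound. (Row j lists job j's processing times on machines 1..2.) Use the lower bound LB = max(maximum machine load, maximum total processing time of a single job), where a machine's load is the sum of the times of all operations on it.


Machine loads:
  Machine 1: 4 + 8 = 12
  Machine 2: 5 + 10 = 15
Max machine load = 15
Job totals:
  Job 1: 9
  Job 2: 18
Max job total = 18
Lower bound = max(15, 18) = 18

18


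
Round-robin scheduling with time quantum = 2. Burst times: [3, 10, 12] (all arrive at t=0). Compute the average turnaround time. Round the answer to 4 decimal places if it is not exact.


Time quantum = 2
Execution trace:
  J1 runs 2 units, time = 2
  J2 runs 2 units, time = 4
  J3 runs 2 units, time = 6
  J1 runs 1 units, time = 7
  J2 runs 2 units, time = 9
  J3 runs 2 units, time = 11
  J2 runs 2 units, time = 13
  J3 runs 2 units, time = 15
  J2 runs 2 units, time = 17
  J3 runs 2 units, time = 19
  J2 runs 2 units, time = 21
  J3 runs 2 units, time = 23
  J3 runs 2 units, time = 25
Finish times: [7, 21, 25]
Average turnaround = 53/3 = 17.6667

17.6667


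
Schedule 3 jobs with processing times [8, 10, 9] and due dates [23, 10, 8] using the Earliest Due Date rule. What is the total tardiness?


Sort by due date (EDD order): [(9, 8), (10, 10), (8, 23)]
Compute completion times and tardiness:
  Job 1: p=9, d=8, C=9, tardiness=max(0,9-8)=1
  Job 2: p=10, d=10, C=19, tardiness=max(0,19-10)=9
  Job 3: p=8, d=23, C=27, tardiness=max(0,27-23)=4
Total tardiness = 14

14


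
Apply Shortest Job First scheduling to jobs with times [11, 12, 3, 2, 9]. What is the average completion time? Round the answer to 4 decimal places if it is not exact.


SJF order (ascending): [2, 3, 9, 11, 12]
Completion times:
  Job 1: burst=2, C=2
  Job 2: burst=3, C=5
  Job 3: burst=9, C=14
  Job 4: burst=11, C=25
  Job 5: burst=12, C=37
Average completion = 83/5 = 16.6

16.6


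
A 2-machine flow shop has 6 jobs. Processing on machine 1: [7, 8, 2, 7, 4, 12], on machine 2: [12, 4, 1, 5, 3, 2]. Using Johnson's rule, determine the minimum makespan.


Apply Johnson's rule:
  Group 1 (a <= b): [(1, 7, 12)]
  Group 2 (a > b): [(4, 7, 5), (2, 8, 4), (5, 4, 3), (6, 12, 2), (3, 2, 1)]
Optimal job order: [1, 4, 2, 5, 6, 3]
Schedule:
  Job 1: M1 done at 7, M2 done at 19
  Job 4: M1 done at 14, M2 done at 24
  Job 2: M1 done at 22, M2 done at 28
  Job 5: M1 done at 26, M2 done at 31
  Job 6: M1 done at 38, M2 done at 40
  Job 3: M1 done at 40, M2 done at 41
Makespan = 41

41


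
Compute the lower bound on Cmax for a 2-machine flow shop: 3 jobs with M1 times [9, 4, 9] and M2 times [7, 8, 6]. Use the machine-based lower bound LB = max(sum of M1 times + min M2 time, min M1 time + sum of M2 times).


LB1 = sum(M1 times) + min(M2 times) = 22 + 6 = 28
LB2 = min(M1 times) + sum(M2 times) = 4 + 21 = 25
Lower bound = max(LB1, LB2) = max(28, 25) = 28

28


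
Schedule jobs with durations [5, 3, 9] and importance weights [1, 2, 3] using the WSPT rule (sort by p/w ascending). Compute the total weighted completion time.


Compute p/w ratios and sort ascending (WSPT): [(3, 2), (9, 3), (5, 1)]
Compute weighted completion times:
  Job (p=3,w=2): C=3, w*C=2*3=6
  Job (p=9,w=3): C=12, w*C=3*12=36
  Job (p=5,w=1): C=17, w*C=1*17=17
Total weighted completion time = 59

59


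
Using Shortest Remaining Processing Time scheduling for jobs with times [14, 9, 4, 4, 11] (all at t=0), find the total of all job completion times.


Since all jobs arrive at t=0, SRPT equals SPT ordering.
SPT order: [4, 4, 9, 11, 14]
Completion times:
  Job 1: p=4, C=4
  Job 2: p=4, C=8
  Job 3: p=9, C=17
  Job 4: p=11, C=28
  Job 5: p=14, C=42
Total completion time = 4 + 8 + 17 + 28 + 42 = 99

99


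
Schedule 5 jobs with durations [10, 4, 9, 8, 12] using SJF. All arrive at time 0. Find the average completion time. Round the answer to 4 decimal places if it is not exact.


SJF order (ascending): [4, 8, 9, 10, 12]
Completion times:
  Job 1: burst=4, C=4
  Job 2: burst=8, C=12
  Job 3: burst=9, C=21
  Job 4: burst=10, C=31
  Job 5: burst=12, C=43
Average completion = 111/5 = 22.2

22.2


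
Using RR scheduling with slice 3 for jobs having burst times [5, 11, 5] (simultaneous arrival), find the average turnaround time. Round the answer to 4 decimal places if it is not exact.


Time quantum = 3
Execution trace:
  J1 runs 3 units, time = 3
  J2 runs 3 units, time = 6
  J3 runs 3 units, time = 9
  J1 runs 2 units, time = 11
  J2 runs 3 units, time = 14
  J3 runs 2 units, time = 16
  J2 runs 3 units, time = 19
  J2 runs 2 units, time = 21
Finish times: [11, 21, 16]
Average turnaround = 48/3 = 16.0

16.0


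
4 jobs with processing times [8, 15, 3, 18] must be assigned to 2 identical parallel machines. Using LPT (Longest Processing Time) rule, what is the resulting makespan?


Sort jobs in decreasing order (LPT): [18, 15, 8, 3]
Assign each job to the least loaded machine:
  Machine 1: jobs [18, 3], load = 21
  Machine 2: jobs [15, 8], load = 23
Makespan = max load = 23

23


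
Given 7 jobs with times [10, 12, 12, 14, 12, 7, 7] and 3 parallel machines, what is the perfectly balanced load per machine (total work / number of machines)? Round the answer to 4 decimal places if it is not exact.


Total processing time = 10 + 12 + 12 + 14 + 12 + 7 + 7 = 74
Number of machines = 3
Ideal balanced load = 74 / 3 = 24.6667

24.6667


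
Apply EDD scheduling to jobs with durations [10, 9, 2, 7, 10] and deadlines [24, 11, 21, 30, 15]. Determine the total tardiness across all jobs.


Sort by due date (EDD order): [(9, 11), (10, 15), (2, 21), (10, 24), (7, 30)]
Compute completion times and tardiness:
  Job 1: p=9, d=11, C=9, tardiness=max(0,9-11)=0
  Job 2: p=10, d=15, C=19, tardiness=max(0,19-15)=4
  Job 3: p=2, d=21, C=21, tardiness=max(0,21-21)=0
  Job 4: p=10, d=24, C=31, tardiness=max(0,31-24)=7
  Job 5: p=7, d=30, C=38, tardiness=max(0,38-30)=8
Total tardiness = 19

19


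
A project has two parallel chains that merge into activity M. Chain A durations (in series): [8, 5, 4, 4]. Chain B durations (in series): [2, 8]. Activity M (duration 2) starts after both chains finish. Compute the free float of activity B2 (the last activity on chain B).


ES(B2) = sum of predecessors on chain B = 2
EF(B2) = ES + duration = 2 + 8 = 10
Successor of B2 is M. ES(M) = max(sum(A), sum(B)) = max(21, 10) = 21
Free float = ES(successor) - EF(current) = 21 - 10 = 11

11


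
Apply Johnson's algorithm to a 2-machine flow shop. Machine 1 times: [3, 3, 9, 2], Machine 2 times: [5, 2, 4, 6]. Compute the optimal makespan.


Apply Johnson's rule:
  Group 1 (a <= b): [(4, 2, 6), (1, 3, 5)]
  Group 2 (a > b): [(3, 9, 4), (2, 3, 2)]
Optimal job order: [4, 1, 3, 2]
Schedule:
  Job 4: M1 done at 2, M2 done at 8
  Job 1: M1 done at 5, M2 done at 13
  Job 3: M1 done at 14, M2 done at 18
  Job 2: M1 done at 17, M2 done at 20
Makespan = 20

20


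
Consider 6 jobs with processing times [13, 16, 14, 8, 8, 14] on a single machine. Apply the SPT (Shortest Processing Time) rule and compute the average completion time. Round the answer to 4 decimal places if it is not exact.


Sort jobs by processing time (SPT order): [8, 8, 13, 14, 14, 16]
Compute completion times sequentially:
  Job 1: processing = 8, completes at 8
  Job 2: processing = 8, completes at 16
  Job 3: processing = 13, completes at 29
  Job 4: processing = 14, completes at 43
  Job 5: processing = 14, completes at 57
  Job 6: processing = 16, completes at 73
Sum of completion times = 226
Average completion time = 226/6 = 37.6667

37.6667


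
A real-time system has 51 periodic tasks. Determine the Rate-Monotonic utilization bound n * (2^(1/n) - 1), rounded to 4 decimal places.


Compute 2^(1/51) = 1.0136839003
Subtract 1: 1.0136839003 - 1 = 0.0136839003
Multiply by n: 51 * 0.0136839003 = 0.6978789153
Round to 4 dp: 0.6979

0.6979


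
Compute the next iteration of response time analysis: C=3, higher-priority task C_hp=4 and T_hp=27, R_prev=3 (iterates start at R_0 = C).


R_next = C + ceil(R_prev / T_hp) * C_hp
ceil(3 / 27) = ceil(0.1111) = 1
Interference = 1 * 4 = 4
R_next = 3 + 4 = 7

7


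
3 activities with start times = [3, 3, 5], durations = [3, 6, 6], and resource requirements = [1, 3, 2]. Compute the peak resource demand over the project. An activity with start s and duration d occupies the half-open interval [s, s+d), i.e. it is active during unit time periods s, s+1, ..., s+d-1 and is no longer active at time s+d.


Each activity i is active on [start_i, start_i + duration_i).
Compute total resource usage per time slot:
  t=0: active resources = [], total = 0
  t=1: active resources = [], total = 0
  t=2: active resources = [], total = 0
  t=3: active resources = [1, 3], total = 4
  t=4: active resources = [1, 3], total = 4
  t=5: active resources = [1, 3, 2], total = 6
  t=6: active resources = [3, 2], total = 5
  t=7: active resources = [3, 2], total = 5
  t=8: active resources = [3, 2], total = 5
  t=9: active resources = [2], total = 2
  t=10: active resources = [2], total = 2
Peak resource demand = 6

6


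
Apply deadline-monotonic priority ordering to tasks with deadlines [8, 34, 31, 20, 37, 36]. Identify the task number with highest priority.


Sort tasks by relative deadline (ascending):
  Task 1: deadline = 8
  Task 4: deadline = 20
  Task 3: deadline = 31
  Task 2: deadline = 34
  Task 6: deadline = 36
  Task 5: deadline = 37
Priority order (highest first): [1, 4, 3, 2, 6, 5]
Highest priority task = 1

1


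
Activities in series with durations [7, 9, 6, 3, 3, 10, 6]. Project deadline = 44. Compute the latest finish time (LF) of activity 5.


LF(activity 5) = deadline - sum of successor durations
Successors: activities 6 through 7 with durations [10, 6]
Sum of successor durations = 16
LF = 44 - 16 = 28

28


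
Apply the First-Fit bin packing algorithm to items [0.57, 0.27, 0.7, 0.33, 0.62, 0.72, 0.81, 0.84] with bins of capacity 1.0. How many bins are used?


Place items sequentially using First-Fit:
  Item 0.57 -> new Bin 1
  Item 0.27 -> Bin 1 (now 0.84)
  Item 0.7 -> new Bin 2
  Item 0.33 -> new Bin 3
  Item 0.62 -> Bin 3 (now 0.95)
  Item 0.72 -> new Bin 4
  Item 0.81 -> new Bin 5
  Item 0.84 -> new Bin 6
Total bins used = 6

6


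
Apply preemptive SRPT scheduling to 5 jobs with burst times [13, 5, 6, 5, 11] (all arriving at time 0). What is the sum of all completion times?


Since all jobs arrive at t=0, SRPT equals SPT ordering.
SPT order: [5, 5, 6, 11, 13]
Completion times:
  Job 1: p=5, C=5
  Job 2: p=5, C=10
  Job 3: p=6, C=16
  Job 4: p=11, C=27
  Job 5: p=13, C=40
Total completion time = 5 + 10 + 16 + 27 + 40 = 98

98


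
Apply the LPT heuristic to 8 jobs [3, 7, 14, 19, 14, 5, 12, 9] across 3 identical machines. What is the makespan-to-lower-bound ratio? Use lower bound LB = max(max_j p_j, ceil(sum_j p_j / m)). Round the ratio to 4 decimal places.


LPT order: [19, 14, 14, 12, 9, 7, 5, 3]
Machine loads after assignment: [29, 26, 28]
LPT makespan = 29
Lower bound = max(max_job, ceil(total/3)) = max(19, 28) = 28
Ratio = 29 / 28 = 1.0357

1.0357


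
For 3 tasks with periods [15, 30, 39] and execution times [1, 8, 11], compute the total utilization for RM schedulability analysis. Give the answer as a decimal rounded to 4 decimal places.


Compute individual utilizations (exact fractions):
  Task 1: C/T = 1/15 (approx. 0.0667)
  Task 2: C/T = 8/30 = 4/15 (approx. 0.2667)
  Task 3: C/T = 11/39 (approx. 0.2821)
Total utilization U = 1/15 + 4/15 + 11/39 = 8/13
Rounded to 4 decimal places: U = 0.6154
RM (Liu & Layland) bound for 3 tasks = 0.779763; compare with U = 8/13 (approx. 0.615385)
U <= bound, so schedulable by RM sufficient condition.

0.6154


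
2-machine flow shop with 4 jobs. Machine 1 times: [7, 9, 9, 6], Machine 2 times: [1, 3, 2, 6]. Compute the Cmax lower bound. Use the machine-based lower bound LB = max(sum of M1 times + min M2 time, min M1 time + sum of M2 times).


LB1 = sum(M1 times) + min(M2 times) = 31 + 1 = 32
LB2 = min(M1 times) + sum(M2 times) = 6 + 12 = 18
Lower bound = max(LB1, LB2) = max(32, 18) = 32

32


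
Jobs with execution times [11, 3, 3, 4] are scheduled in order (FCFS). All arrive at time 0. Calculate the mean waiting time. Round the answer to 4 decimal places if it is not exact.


FCFS order (as given): [11, 3, 3, 4]
Waiting times:
  Job 1: wait = 0
  Job 2: wait = 11
  Job 3: wait = 14
  Job 4: wait = 17
Sum of waiting times = 42
Average waiting time = 42/4 = 10.5

10.5


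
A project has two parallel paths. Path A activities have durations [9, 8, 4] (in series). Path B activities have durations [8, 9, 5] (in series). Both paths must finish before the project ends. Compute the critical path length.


Path A total = 9 + 8 + 4 = 21
Path B total = 8 + 9 + 5 = 22
Critical path = longest path = max(21, 22) = 22

22


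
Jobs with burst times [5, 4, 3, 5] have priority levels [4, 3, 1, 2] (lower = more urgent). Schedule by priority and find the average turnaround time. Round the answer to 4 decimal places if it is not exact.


Sort by priority (ascending = highest first):
Order: [(1, 3), (2, 5), (3, 4), (4, 5)]
Completion times:
  Priority 1, burst=3, C=3
  Priority 2, burst=5, C=8
  Priority 3, burst=4, C=12
  Priority 4, burst=5, C=17
Average turnaround = 40/4 = 10.0

10.0


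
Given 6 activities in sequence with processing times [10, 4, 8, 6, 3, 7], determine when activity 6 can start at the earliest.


Activity 6 starts after activities 1 through 5 complete.
Predecessor durations: [10, 4, 8, 6, 3]
ES = 10 + 4 + 8 + 6 + 3 = 31

31


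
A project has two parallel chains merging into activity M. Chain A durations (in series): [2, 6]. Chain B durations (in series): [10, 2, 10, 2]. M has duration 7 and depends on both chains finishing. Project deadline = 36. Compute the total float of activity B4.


Forward pass: ES(B4) = sum of predecessors on chain B = 22
EF = ES + duration = 22 + 2 = 24
Backward pass: LF(M) = deadline = 36; LS(M) = 36 - 7 = 29
LF(B4) = LS(M) - sum(successors on chain B) = 29 - 0 = 29
LS = LF - duration = 29 - 2 = 27
Total float = LS - ES = 27 - 22 = 5

5


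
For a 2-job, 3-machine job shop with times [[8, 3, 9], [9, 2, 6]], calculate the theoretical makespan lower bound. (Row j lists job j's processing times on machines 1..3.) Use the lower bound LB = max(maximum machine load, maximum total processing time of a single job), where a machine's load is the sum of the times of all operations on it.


Machine loads:
  Machine 1: 8 + 9 = 17
  Machine 2: 3 + 2 = 5
  Machine 3: 9 + 6 = 15
Max machine load = 17
Job totals:
  Job 1: 20
  Job 2: 17
Max job total = 20
Lower bound = max(17, 20) = 20

20


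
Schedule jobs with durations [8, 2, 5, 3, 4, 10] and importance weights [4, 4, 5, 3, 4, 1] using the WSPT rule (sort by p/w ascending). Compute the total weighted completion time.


Compute p/w ratios and sort ascending (WSPT): [(2, 4), (5, 5), (3, 3), (4, 4), (8, 4), (10, 1)]
Compute weighted completion times:
  Job (p=2,w=4): C=2, w*C=4*2=8
  Job (p=5,w=5): C=7, w*C=5*7=35
  Job (p=3,w=3): C=10, w*C=3*10=30
  Job (p=4,w=4): C=14, w*C=4*14=56
  Job (p=8,w=4): C=22, w*C=4*22=88
  Job (p=10,w=1): C=32, w*C=1*32=32
Total weighted completion time = 249

249


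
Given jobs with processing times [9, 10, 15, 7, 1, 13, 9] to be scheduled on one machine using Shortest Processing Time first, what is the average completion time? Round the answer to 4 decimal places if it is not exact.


Sort jobs by processing time (SPT order): [1, 7, 9, 9, 10, 13, 15]
Compute completion times sequentially:
  Job 1: processing = 1, completes at 1
  Job 2: processing = 7, completes at 8
  Job 3: processing = 9, completes at 17
  Job 4: processing = 9, completes at 26
  Job 5: processing = 10, completes at 36
  Job 6: processing = 13, completes at 49
  Job 7: processing = 15, completes at 64
Sum of completion times = 201
Average completion time = 201/7 = 28.7143

28.7143
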